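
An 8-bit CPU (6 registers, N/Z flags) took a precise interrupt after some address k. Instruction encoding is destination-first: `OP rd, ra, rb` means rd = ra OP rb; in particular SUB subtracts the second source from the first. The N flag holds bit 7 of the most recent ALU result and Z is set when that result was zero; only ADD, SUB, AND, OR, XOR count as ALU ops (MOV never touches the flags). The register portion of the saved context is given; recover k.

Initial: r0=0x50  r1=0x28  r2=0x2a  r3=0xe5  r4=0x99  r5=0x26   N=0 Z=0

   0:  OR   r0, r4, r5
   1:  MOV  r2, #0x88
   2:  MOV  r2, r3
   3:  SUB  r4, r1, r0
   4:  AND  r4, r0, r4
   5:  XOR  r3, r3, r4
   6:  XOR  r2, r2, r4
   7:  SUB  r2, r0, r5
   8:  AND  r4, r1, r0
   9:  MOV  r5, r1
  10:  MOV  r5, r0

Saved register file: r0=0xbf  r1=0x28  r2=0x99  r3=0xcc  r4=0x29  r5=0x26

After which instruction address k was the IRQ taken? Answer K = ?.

K = 7

after  0: r0=0xbf r1=0x28 r2=0x2a r3=0xe5 r4=0x99 r5=0x26  N=1 Z=0
after  1: r0=0xbf r1=0x28 r2=0x88 r3=0xe5 r4=0x99 r5=0x26  N=1 Z=0
after  2: r0=0xbf r1=0x28 r2=0xe5 r3=0xe5 r4=0x99 r5=0x26  N=1 Z=0
after  3: r0=0xbf r1=0x28 r2=0xe5 r3=0xe5 r4=0x69 r5=0x26  N=0 Z=0
after  4: r0=0xbf r1=0x28 r2=0xe5 r3=0xe5 r4=0x29 r5=0x26  N=0 Z=0
after  5: r0=0xbf r1=0x28 r2=0xe5 r3=0xcc r4=0x29 r5=0x26  N=1 Z=0
after  6: r0=0xbf r1=0x28 r2=0xcc r3=0xcc r4=0x29 r5=0x26  N=1 Z=0
after  7: r0=0xbf r1=0x28 r2=0x99 r3=0xcc r4=0x29 r5=0x26  N=1 Z=0
-- IRQ taken; context saved, return-PC = 8 --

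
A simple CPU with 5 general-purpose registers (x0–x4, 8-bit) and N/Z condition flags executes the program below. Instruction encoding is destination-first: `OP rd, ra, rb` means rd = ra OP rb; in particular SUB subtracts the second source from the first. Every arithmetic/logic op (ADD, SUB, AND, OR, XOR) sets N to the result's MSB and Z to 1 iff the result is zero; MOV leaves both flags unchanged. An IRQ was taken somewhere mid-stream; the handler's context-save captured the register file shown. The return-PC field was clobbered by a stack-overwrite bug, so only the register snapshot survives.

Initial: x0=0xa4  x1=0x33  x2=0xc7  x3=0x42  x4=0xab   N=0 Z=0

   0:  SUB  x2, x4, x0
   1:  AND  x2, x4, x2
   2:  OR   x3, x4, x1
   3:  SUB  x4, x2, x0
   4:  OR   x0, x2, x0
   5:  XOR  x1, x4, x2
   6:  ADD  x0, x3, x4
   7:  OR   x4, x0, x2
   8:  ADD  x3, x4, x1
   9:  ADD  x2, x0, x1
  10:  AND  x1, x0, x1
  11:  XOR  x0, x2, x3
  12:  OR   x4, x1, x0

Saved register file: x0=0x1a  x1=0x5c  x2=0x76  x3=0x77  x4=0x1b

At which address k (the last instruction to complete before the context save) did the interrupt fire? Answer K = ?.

K = 9

after  0: x0=0xa4 x1=0x33 x2=0x07 x3=0x42 x4=0xab  N=0 Z=0
after  1: x0=0xa4 x1=0x33 x2=0x03 x3=0x42 x4=0xab  N=0 Z=0
after  2: x0=0xa4 x1=0x33 x2=0x03 x3=0xbb x4=0xab  N=1 Z=0
after  3: x0=0xa4 x1=0x33 x2=0x03 x3=0xbb x4=0x5f  N=0 Z=0
after  4: x0=0xa7 x1=0x33 x2=0x03 x3=0xbb x4=0x5f  N=1 Z=0
after  5: x0=0xa7 x1=0x5c x2=0x03 x3=0xbb x4=0x5f  N=0 Z=0
after  6: x0=0x1a x1=0x5c x2=0x03 x3=0xbb x4=0x5f  N=0 Z=0
after  7: x0=0x1a x1=0x5c x2=0x03 x3=0xbb x4=0x1b  N=0 Z=0
after  8: x0=0x1a x1=0x5c x2=0x03 x3=0x77 x4=0x1b  N=0 Z=0
after  9: x0=0x1a x1=0x5c x2=0x76 x3=0x77 x4=0x1b  N=0 Z=0
-- IRQ taken; context saved, return-PC = 10 --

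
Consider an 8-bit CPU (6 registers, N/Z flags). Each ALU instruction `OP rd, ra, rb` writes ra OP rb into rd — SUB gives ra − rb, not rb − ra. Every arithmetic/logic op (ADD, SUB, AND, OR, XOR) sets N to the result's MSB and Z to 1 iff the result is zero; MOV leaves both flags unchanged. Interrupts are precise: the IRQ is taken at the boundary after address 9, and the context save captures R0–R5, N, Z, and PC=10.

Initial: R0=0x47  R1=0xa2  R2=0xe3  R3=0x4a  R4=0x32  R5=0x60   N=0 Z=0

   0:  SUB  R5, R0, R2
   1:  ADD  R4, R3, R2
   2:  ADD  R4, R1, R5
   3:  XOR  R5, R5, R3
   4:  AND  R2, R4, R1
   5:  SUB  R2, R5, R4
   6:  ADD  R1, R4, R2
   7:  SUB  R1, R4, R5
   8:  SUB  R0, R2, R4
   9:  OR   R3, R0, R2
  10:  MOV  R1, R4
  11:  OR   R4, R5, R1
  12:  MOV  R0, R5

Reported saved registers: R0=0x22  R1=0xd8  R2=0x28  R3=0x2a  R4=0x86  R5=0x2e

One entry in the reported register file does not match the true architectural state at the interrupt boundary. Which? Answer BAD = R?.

BAD = R4

after  0: R0=0x47 R1=0xa2 R2=0xe3 R3=0x4a R4=0x32 R5=0x64  N=0 Z=0
after  1: R0=0x47 R1=0xa2 R2=0xe3 R3=0x4a R4=0x2d R5=0x64  N=0 Z=0
after  2: R0=0x47 R1=0xa2 R2=0xe3 R3=0x4a R4=0x06 R5=0x64  N=0 Z=0
after  3: R0=0x47 R1=0xa2 R2=0xe3 R3=0x4a R4=0x06 R5=0x2e  N=0 Z=0
after  4: R0=0x47 R1=0xa2 R2=0x02 R3=0x4a R4=0x06 R5=0x2e  N=0 Z=0
after  5: R0=0x47 R1=0xa2 R2=0x28 R3=0x4a R4=0x06 R5=0x2e  N=0 Z=0
after  6: R0=0x47 R1=0x2e R2=0x28 R3=0x4a R4=0x06 R5=0x2e  N=0 Z=0
after  7: R0=0x47 R1=0xd8 R2=0x28 R3=0x4a R4=0x06 R5=0x2e  N=1 Z=0
after  8: R0=0x22 R1=0xd8 R2=0x28 R3=0x4a R4=0x06 R5=0x2e  N=0 Z=0
after  9: R0=0x22 R1=0xd8 R2=0x28 R3=0x2a R4=0x06 R5=0x2e  N=0 Z=0
-- IRQ taken; context saved, return-PC = 10 --
mismatch: R4: reported 0x86 vs actual 0x06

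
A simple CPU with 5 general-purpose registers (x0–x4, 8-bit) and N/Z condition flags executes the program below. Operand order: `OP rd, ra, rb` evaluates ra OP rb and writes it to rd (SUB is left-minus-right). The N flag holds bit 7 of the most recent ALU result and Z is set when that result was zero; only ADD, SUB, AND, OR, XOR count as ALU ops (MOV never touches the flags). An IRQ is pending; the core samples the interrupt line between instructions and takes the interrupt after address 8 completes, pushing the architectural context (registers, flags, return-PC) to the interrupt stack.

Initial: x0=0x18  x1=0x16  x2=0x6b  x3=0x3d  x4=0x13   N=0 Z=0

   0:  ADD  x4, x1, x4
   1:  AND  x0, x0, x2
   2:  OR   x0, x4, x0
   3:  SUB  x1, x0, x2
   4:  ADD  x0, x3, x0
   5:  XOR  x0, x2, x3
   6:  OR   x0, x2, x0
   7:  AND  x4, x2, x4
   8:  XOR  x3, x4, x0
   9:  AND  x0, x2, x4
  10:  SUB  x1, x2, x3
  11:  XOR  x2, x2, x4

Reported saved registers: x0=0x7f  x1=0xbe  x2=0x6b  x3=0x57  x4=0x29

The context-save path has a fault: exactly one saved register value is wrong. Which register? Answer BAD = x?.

BAD = x3

after  0: x0=0x18 x1=0x16 x2=0x6b x3=0x3d x4=0x29  N=0 Z=0
after  1: x0=0x08 x1=0x16 x2=0x6b x3=0x3d x4=0x29  N=0 Z=0
after  2: x0=0x29 x1=0x16 x2=0x6b x3=0x3d x4=0x29  N=0 Z=0
after  3: x0=0x29 x1=0xbe x2=0x6b x3=0x3d x4=0x29  N=1 Z=0
after  4: x0=0x66 x1=0xbe x2=0x6b x3=0x3d x4=0x29  N=0 Z=0
after  5: x0=0x56 x1=0xbe x2=0x6b x3=0x3d x4=0x29  N=0 Z=0
after  6: x0=0x7f x1=0xbe x2=0x6b x3=0x3d x4=0x29  N=0 Z=0
after  7: x0=0x7f x1=0xbe x2=0x6b x3=0x3d x4=0x29  N=0 Z=0
after  8: x0=0x7f x1=0xbe x2=0x6b x3=0x56 x4=0x29  N=0 Z=0
-- IRQ taken; context saved, return-PC = 9 --
mismatch: x3: reported 0x57 vs actual 0x56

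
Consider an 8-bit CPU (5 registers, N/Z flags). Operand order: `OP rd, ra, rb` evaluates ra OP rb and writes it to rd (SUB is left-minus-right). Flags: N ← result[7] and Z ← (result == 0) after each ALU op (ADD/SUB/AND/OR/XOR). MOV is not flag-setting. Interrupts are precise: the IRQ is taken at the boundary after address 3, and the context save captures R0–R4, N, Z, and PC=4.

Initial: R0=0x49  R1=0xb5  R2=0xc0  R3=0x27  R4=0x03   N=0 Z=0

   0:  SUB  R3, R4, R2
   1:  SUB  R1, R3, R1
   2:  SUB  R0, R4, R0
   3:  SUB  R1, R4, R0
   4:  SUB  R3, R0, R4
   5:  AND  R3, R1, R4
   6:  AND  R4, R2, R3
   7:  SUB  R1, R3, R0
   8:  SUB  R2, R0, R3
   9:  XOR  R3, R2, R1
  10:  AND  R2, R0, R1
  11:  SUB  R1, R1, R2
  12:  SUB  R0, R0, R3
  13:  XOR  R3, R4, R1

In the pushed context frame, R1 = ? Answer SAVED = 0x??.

SAVED = 0x49

after  0: R0=0x49 R1=0xb5 R2=0xc0 R3=0x43 R4=0x03  N=0 Z=0
after  1: R0=0x49 R1=0x8e R2=0xc0 R3=0x43 R4=0x03  N=1 Z=0
after  2: R0=0xba R1=0x8e R2=0xc0 R3=0x43 R4=0x03  N=1 Z=0
after  3: R0=0xba R1=0x49 R2=0xc0 R3=0x43 R4=0x03  N=0 Z=0
-- IRQ taken; context saved, return-PC = 4 --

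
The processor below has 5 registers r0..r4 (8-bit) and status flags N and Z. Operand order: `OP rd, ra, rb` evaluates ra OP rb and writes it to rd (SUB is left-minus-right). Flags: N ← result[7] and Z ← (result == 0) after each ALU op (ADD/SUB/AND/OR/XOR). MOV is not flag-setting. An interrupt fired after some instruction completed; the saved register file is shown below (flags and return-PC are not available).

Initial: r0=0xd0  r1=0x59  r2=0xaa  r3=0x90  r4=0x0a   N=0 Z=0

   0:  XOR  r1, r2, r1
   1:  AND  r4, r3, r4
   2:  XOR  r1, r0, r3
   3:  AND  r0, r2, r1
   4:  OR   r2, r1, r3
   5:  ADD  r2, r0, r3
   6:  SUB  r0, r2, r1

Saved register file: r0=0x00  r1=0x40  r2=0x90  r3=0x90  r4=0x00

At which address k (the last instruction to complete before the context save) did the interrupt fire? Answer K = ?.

K = 5

after  0: r0=0xd0 r1=0xf3 r2=0xaa r3=0x90 r4=0x0a  N=1 Z=0
after  1: r0=0xd0 r1=0xf3 r2=0xaa r3=0x90 r4=0x00  N=0 Z=1
after  2: r0=0xd0 r1=0x40 r2=0xaa r3=0x90 r4=0x00  N=0 Z=0
after  3: r0=0x00 r1=0x40 r2=0xaa r3=0x90 r4=0x00  N=0 Z=1
after  4: r0=0x00 r1=0x40 r2=0xd0 r3=0x90 r4=0x00  N=1 Z=0
after  5: r0=0x00 r1=0x40 r2=0x90 r3=0x90 r4=0x00  N=1 Z=0
-- IRQ taken; context saved, return-PC = 6 --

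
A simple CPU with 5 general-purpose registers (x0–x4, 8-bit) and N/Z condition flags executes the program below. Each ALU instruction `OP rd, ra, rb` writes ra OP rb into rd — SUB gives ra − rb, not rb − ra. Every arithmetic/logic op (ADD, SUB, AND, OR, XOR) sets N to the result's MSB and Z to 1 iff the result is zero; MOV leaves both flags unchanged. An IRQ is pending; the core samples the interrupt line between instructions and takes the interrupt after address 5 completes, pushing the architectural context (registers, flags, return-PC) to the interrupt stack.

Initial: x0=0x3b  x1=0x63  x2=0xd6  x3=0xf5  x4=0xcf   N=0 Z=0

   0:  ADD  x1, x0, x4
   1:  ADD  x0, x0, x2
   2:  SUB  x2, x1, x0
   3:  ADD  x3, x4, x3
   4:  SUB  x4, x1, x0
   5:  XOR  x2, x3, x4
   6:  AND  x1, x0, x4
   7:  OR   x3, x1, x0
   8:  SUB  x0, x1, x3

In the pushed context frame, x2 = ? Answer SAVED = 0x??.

SAVED = 0x3d

after  0: x0=0x3b x1=0x0a x2=0xd6 x3=0xf5 x4=0xcf  N=0 Z=0
after  1: x0=0x11 x1=0x0a x2=0xd6 x3=0xf5 x4=0xcf  N=0 Z=0
after  2: x0=0x11 x1=0x0a x2=0xf9 x3=0xf5 x4=0xcf  N=1 Z=0
after  3: x0=0x11 x1=0x0a x2=0xf9 x3=0xc4 x4=0xcf  N=1 Z=0
after  4: x0=0x11 x1=0x0a x2=0xf9 x3=0xc4 x4=0xf9  N=1 Z=0
after  5: x0=0x11 x1=0x0a x2=0x3d x3=0xc4 x4=0xf9  N=0 Z=0
-- IRQ taken; context saved, return-PC = 6 --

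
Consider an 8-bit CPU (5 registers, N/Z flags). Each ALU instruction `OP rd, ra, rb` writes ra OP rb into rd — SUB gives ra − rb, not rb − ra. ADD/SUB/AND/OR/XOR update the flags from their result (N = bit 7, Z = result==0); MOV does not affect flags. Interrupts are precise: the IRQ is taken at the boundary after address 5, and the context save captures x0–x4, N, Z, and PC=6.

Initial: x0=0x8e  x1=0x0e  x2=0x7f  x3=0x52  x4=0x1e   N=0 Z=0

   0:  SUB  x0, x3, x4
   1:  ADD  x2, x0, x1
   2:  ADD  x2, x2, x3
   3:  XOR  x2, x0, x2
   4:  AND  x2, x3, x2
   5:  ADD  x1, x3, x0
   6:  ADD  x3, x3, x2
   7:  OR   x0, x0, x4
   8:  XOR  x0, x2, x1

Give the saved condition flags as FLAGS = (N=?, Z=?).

FLAGS = (N=1, Z=0)

after  0: x0=0x34 x1=0x0e x2=0x7f x3=0x52 x4=0x1e  N=0 Z=0
after  1: x0=0x34 x1=0x0e x2=0x42 x3=0x52 x4=0x1e  N=0 Z=0
after  2: x0=0x34 x1=0x0e x2=0x94 x3=0x52 x4=0x1e  N=1 Z=0
after  3: x0=0x34 x1=0x0e x2=0xa0 x3=0x52 x4=0x1e  N=1 Z=0
after  4: x0=0x34 x1=0x0e x2=0x00 x3=0x52 x4=0x1e  N=0 Z=1
after  5: x0=0x34 x1=0x86 x2=0x00 x3=0x52 x4=0x1e  N=1 Z=0
-- IRQ taken; context saved, return-PC = 6 --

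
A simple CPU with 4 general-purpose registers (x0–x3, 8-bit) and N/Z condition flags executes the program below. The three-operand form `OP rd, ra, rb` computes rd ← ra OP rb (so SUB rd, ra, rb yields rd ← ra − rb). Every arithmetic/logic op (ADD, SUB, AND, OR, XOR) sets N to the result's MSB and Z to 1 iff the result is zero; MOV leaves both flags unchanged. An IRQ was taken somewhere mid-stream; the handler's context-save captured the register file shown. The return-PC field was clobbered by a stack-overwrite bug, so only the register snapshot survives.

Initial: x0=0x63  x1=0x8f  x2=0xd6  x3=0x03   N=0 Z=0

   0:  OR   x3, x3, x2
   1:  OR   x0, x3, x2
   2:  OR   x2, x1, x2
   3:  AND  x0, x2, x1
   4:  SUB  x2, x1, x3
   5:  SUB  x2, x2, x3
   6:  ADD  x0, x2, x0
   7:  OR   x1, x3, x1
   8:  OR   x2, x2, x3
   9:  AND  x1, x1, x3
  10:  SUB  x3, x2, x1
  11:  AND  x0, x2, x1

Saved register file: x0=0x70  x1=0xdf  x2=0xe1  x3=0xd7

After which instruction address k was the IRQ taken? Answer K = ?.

K = 7

after  0: x0=0x63 x1=0x8f x2=0xd6 x3=0xd7  N=1 Z=0
after  1: x0=0xd7 x1=0x8f x2=0xd6 x3=0xd7  N=1 Z=0
after  2: x0=0xd7 x1=0x8f x2=0xdf x3=0xd7  N=1 Z=0
after  3: x0=0x8f x1=0x8f x2=0xdf x3=0xd7  N=1 Z=0
after  4: x0=0x8f x1=0x8f x2=0xb8 x3=0xd7  N=1 Z=0
after  5: x0=0x8f x1=0x8f x2=0xe1 x3=0xd7  N=1 Z=0
after  6: x0=0x70 x1=0x8f x2=0xe1 x3=0xd7  N=0 Z=0
after  7: x0=0x70 x1=0xdf x2=0xe1 x3=0xd7  N=1 Z=0
-- IRQ taken; context saved, return-PC = 8 --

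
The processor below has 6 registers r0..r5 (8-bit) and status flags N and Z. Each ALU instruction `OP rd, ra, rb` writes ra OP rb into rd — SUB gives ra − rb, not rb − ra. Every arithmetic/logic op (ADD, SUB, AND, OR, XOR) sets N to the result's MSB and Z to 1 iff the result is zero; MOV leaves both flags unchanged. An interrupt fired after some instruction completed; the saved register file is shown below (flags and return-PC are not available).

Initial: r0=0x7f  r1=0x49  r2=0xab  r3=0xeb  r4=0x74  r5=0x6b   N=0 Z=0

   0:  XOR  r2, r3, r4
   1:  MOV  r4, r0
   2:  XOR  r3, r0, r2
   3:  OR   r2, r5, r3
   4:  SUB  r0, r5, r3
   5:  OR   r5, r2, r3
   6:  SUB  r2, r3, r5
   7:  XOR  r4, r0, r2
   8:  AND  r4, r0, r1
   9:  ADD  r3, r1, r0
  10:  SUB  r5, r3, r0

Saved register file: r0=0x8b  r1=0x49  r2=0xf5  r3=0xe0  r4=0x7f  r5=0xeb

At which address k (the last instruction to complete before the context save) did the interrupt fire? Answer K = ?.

after  0: r0=0x7f r1=0x49 r2=0x9f r3=0xeb r4=0x74 r5=0x6b  N=1 Z=0
after  1: r0=0x7f r1=0x49 r2=0x9f r3=0xeb r4=0x7f r5=0x6b  N=1 Z=0
after  2: r0=0x7f r1=0x49 r2=0x9f r3=0xe0 r4=0x7f r5=0x6b  N=1 Z=0
after  3: r0=0x7f r1=0x49 r2=0xeb r3=0xe0 r4=0x7f r5=0x6b  N=1 Z=0
after  4: r0=0x8b r1=0x49 r2=0xeb r3=0xe0 r4=0x7f r5=0x6b  N=1 Z=0
after  5: r0=0x8b r1=0x49 r2=0xeb r3=0xe0 r4=0x7f r5=0xeb  N=1 Z=0
after  6: r0=0x8b r1=0x49 r2=0xf5 r3=0xe0 r4=0x7f r5=0xeb  N=1 Z=0
-- IRQ taken; context saved, return-PC = 7 --

K = 6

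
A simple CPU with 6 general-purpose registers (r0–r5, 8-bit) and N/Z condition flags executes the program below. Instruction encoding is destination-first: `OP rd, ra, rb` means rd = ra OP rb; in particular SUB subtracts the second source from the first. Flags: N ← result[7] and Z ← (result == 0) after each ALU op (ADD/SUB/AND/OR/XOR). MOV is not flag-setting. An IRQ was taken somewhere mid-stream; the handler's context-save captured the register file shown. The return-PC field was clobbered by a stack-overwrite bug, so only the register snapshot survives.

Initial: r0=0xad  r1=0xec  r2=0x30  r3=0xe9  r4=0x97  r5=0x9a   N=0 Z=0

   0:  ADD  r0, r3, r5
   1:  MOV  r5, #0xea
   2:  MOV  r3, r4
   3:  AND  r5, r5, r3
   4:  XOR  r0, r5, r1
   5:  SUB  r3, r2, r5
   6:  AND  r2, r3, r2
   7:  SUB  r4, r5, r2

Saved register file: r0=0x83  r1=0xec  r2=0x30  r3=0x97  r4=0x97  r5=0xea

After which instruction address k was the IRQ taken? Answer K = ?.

K = 2

after  0: r0=0x83 r1=0xec r2=0x30 r3=0xe9 r4=0x97 r5=0x9a  N=1 Z=0
after  1: r0=0x83 r1=0xec r2=0x30 r3=0xe9 r4=0x97 r5=0xea  N=1 Z=0
after  2: r0=0x83 r1=0xec r2=0x30 r3=0x97 r4=0x97 r5=0xea  N=1 Z=0
-- IRQ taken; context saved, return-PC = 3 --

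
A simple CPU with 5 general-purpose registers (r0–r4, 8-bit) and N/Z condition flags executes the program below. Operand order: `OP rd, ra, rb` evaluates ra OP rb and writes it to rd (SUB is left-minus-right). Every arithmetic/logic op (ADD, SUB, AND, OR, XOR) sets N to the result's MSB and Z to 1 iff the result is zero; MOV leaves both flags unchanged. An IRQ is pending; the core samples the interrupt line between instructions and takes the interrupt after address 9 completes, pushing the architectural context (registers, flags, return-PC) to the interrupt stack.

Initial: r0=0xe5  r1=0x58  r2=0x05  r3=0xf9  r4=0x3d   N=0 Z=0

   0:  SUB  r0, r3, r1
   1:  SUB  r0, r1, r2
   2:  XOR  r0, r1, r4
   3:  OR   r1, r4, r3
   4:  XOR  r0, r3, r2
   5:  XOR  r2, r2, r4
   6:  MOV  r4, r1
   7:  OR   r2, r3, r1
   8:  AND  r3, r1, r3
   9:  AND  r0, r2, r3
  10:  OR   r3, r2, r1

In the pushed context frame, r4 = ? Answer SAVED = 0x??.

after  0: r0=0xa1 r1=0x58 r2=0x05 r3=0xf9 r4=0x3d  N=1 Z=0
after  1: r0=0x53 r1=0x58 r2=0x05 r3=0xf9 r4=0x3d  N=0 Z=0
after  2: r0=0x65 r1=0x58 r2=0x05 r3=0xf9 r4=0x3d  N=0 Z=0
after  3: r0=0x65 r1=0xfd r2=0x05 r3=0xf9 r4=0x3d  N=1 Z=0
after  4: r0=0xfc r1=0xfd r2=0x05 r3=0xf9 r4=0x3d  N=1 Z=0
after  5: r0=0xfc r1=0xfd r2=0x38 r3=0xf9 r4=0x3d  N=0 Z=0
after  6: r0=0xfc r1=0xfd r2=0x38 r3=0xf9 r4=0xfd  N=0 Z=0
after  7: r0=0xfc r1=0xfd r2=0xfd r3=0xf9 r4=0xfd  N=1 Z=0
after  8: r0=0xfc r1=0xfd r2=0xfd r3=0xf9 r4=0xfd  N=1 Z=0
after  9: r0=0xf9 r1=0xfd r2=0xfd r3=0xf9 r4=0xfd  N=1 Z=0
-- IRQ taken; context saved, return-PC = 10 --

SAVED = 0xfd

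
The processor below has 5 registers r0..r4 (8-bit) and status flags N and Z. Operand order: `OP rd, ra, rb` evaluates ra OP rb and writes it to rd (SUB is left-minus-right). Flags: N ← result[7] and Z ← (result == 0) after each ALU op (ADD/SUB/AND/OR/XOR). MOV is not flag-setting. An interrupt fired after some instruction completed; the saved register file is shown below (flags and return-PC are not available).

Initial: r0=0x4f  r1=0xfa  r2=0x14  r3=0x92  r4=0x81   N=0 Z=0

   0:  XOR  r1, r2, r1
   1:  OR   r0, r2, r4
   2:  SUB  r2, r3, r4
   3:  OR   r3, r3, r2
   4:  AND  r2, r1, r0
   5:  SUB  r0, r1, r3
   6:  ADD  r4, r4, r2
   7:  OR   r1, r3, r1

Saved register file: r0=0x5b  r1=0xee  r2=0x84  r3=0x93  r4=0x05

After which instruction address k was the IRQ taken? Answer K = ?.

K = 6

after  0: r0=0x4f r1=0xee r2=0x14 r3=0x92 r4=0x81  N=1 Z=0
after  1: r0=0x95 r1=0xee r2=0x14 r3=0x92 r4=0x81  N=1 Z=0
after  2: r0=0x95 r1=0xee r2=0x11 r3=0x92 r4=0x81  N=0 Z=0
after  3: r0=0x95 r1=0xee r2=0x11 r3=0x93 r4=0x81  N=1 Z=0
after  4: r0=0x95 r1=0xee r2=0x84 r3=0x93 r4=0x81  N=1 Z=0
after  5: r0=0x5b r1=0xee r2=0x84 r3=0x93 r4=0x81  N=0 Z=0
after  6: r0=0x5b r1=0xee r2=0x84 r3=0x93 r4=0x05  N=0 Z=0
-- IRQ taken; context saved, return-PC = 7 --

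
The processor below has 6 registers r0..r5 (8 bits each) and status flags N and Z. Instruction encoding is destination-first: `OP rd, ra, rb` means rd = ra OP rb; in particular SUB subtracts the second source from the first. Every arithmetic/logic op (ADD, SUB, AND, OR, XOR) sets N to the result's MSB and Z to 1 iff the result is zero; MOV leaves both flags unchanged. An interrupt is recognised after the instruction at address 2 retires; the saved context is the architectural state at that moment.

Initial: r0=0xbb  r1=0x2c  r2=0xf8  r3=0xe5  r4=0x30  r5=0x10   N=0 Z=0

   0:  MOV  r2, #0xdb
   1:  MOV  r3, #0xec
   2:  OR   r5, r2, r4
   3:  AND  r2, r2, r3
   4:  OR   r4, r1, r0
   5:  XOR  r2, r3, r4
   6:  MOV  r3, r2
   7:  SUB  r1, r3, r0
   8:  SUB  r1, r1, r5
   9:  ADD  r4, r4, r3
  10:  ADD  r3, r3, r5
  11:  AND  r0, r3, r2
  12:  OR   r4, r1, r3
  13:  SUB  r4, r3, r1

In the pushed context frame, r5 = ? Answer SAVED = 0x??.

after  0: r0=0xbb r1=0x2c r2=0xdb r3=0xe5 r4=0x30 r5=0x10  N=0 Z=0
after  1: r0=0xbb r1=0x2c r2=0xdb r3=0xec r4=0x30 r5=0x10  N=0 Z=0
after  2: r0=0xbb r1=0x2c r2=0xdb r3=0xec r4=0x30 r5=0xfb  N=1 Z=0
-- IRQ taken; context saved, return-PC = 3 --

SAVED = 0xfb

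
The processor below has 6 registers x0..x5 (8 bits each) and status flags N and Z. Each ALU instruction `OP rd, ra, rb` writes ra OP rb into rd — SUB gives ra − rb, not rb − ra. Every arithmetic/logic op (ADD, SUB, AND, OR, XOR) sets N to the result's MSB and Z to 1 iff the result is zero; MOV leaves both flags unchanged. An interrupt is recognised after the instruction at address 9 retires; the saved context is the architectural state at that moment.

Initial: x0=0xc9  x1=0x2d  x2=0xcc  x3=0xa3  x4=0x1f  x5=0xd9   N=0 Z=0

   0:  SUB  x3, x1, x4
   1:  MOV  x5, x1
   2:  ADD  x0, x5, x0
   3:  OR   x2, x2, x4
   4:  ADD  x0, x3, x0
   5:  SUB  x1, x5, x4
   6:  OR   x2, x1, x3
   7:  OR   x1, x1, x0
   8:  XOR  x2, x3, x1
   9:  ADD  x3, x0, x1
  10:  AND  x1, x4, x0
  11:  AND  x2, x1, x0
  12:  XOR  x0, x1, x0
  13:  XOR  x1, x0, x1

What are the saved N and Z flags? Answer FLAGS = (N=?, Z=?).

after  0: x0=0xc9 x1=0x2d x2=0xcc x3=0x0e x4=0x1f x5=0xd9  N=0 Z=0
after  1: x0=0xc9 x1=0x2d x2=0xcc x3=0x0e x4=0x1f x5=0x2d  N=0 Z=0
after  2: x0=0xf6 x1=0x2d x2=0xcc x3=0x0e x4=0x1f x5=0x2d  N=1 Z=0
after  3: x0=0xf6 x1=0x2d x2=0xdf x3=0x0e x4=0x1f x5=0x2d  N=1 Z=0
after  4: x0=0x04 x1=0x2d x2=0xdf x3=0x0e x4=0x1f x5=0x2d  N=0 Z=0
after  5: x0=0x04 x1=0x0e x2=0xdf x3=0x0e x4=0x1f x5=0x2d  N=0 Z=0
after  6: x0=0x04 x1=0x0e x2=0x0e x3=0x0e x4=0x1f x5=0x2d  N=0 Z=0
after  7: x0=0x04 x1=0x0e x2=0x0e x3=0x0e x4=0x1f x5=0x2d  N=0 Z=0
after  8: x0=0x04 x1=0x0e x2=0x00 x3=0x0e x4=0x1f x5=0x2d  N=0 Z=1
after  9: x0=0x04 x1=0x0e x2=0x00 x3=0x12 x4=0x1f x5=0x2d  N=0 Z=0
-- IRQ taken; context saved, return-PC = 10 --

FLAGS = (N=0, Z=0)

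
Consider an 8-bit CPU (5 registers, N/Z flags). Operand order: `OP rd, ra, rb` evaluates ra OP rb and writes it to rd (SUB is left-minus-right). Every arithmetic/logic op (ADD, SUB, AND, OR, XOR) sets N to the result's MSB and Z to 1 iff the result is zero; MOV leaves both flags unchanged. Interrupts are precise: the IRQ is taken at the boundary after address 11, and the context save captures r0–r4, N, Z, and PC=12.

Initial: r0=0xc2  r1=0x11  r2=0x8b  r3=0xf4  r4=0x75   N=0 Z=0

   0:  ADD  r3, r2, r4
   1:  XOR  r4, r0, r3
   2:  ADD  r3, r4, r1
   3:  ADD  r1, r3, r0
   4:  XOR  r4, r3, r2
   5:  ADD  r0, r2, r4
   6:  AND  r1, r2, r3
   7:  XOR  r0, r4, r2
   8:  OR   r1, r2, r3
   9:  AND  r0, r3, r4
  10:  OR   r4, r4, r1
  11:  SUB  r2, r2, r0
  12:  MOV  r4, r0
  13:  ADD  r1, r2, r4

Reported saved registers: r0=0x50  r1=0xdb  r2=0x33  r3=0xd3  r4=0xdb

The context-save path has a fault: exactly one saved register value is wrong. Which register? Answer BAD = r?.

BAD = r2

after  0: r0=0xc2 r1=0x11 r2=0x8b r3=0x00 r4=0x75  N=0 Z=1
after  1: r0=0xc2 r1=0x11 r2=0x8b r3=0x00 r4=0xc2  N=1 Z=0
after  2: r0=0xc2 r1=0x11 r2=0x8b r3=0xd3 r4=0xc2  N=1 Z=0
after  3: r0=0xc2 r1=0x95 r2=0x8b r3=0xd3 r4=0xc2  N=1 Z=0
after  4: r0=0xc2 r1=0x95 r2=0x8b r3=0xd3 r4=0x58  N=0 Z=0
after  5: r0=0xe3 r1=0x95 r2=0x8b r3=0xd3 r4=0x58  N=1 Z=0
after  6: r0=0xe3 r1=0x83 r2=0x8b r3=0xd3 r4=0x58  N=1 Z=0
after  7: r0=0xd3 r1=0x83 r2=0x8b r3=0xd3 r4=0x58  N=1 Z=0
after  8: r0=0xd3 r1=0xdb r2=0x8b r3=0xd3 r4=0x58  N=1 Z=0
after  9: r0=0x50 r1=0xdb r2=0x8b r3=0xd3 r4=0x58  N=0 Z=0
after 10: r0=0x50 r1=0xdb r2=0x8b r3=0xd3 r4=0xdb  N=1 Z=0
after 11: r0=0x50 r1=0xdb r2=0x3b r3=0xd3 r4=0xdb  N=0 Z=0
-- IRQ taken; context saved, return-PC = 12 --
mismatch: r2: reported 0x33 vs actual 0x3b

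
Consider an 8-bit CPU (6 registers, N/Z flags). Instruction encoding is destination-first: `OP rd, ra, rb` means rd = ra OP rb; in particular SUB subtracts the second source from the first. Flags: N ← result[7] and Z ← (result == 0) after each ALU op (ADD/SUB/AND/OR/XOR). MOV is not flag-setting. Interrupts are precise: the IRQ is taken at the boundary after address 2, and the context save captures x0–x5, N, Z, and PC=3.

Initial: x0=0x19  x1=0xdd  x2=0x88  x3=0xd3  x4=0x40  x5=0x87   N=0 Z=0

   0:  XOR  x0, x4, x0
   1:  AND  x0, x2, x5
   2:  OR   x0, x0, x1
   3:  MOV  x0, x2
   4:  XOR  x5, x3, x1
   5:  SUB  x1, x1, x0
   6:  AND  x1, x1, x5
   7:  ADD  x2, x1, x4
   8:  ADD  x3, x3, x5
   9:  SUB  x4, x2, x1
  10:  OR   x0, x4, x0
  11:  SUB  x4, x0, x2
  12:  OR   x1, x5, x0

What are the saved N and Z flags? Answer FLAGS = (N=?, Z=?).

after  0: x0=0x59 x1=0xdd x2=0x88 x3=0xd3 x4=0x40 x5=0x87  N=0 Z=0
after  1: x0=0x80 x1=0xdd x2=0x88 x3=0xd3 x4=0x40 x5=0x87  N=1 Z=0
after  2: x0=0xdd x1=0xdd x2=0x88 x3=0xd3 x4=0x40 x5=0x87  N=1 Z=0
-- IRQ taken; context saved, return-PC = 3 --

FLAGS = (N=1, Z=0)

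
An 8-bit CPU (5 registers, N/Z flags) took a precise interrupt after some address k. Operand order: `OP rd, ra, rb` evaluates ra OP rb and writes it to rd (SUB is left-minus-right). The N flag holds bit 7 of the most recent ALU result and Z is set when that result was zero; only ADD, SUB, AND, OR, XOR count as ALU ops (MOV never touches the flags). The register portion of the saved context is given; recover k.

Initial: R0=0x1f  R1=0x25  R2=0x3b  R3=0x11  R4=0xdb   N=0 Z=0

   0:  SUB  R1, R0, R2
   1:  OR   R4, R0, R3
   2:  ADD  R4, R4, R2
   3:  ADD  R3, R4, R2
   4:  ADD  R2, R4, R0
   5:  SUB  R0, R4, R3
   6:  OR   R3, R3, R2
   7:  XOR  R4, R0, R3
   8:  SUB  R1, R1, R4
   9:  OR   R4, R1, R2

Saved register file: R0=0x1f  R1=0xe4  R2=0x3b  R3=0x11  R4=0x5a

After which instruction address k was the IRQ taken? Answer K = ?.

K = 2

after  0: R0=0x1f R1=0xe4 R2=0x3b R3=0x11 R4=0xdb  N=1 Z=0
after  1: R0=0x1f R1=0xe4 R2=0x3b R3=0x11 R4=0x1f  N=0 Z=0
after  2: R0=0x1f R1=0xe4 R2=0x3b R3=0x11 R4=0x5a  N=0 Z=0
-- IRQ taken; context saved, return-PC = 3 --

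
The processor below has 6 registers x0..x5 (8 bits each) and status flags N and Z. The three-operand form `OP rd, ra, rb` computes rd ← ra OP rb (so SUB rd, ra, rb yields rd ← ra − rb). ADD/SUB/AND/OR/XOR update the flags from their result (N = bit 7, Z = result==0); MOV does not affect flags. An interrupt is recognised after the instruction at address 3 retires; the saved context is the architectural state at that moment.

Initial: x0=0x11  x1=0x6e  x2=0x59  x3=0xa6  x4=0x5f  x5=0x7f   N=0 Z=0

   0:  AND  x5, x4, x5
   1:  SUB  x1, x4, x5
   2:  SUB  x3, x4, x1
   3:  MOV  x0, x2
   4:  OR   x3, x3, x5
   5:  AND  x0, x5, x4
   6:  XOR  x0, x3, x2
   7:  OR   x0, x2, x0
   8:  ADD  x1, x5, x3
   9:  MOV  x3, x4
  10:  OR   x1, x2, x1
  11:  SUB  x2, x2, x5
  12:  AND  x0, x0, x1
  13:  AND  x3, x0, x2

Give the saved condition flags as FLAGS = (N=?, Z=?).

after  0: x0=0x11 x1=0x6e x2=0x59 x3=0xa6 x4=0x5f x5=0x5f  N=0 Z=0
after  1: x0=0x11 x1=0x00 x2=0x59 x3=0xa6 x4=0x5f x5=0x5f  N=0 Z=1
after  2: x0=0x11 x1=0x00 x2=0x59 x3=0x5f x4=0x5f x5=0x5f  N=0 Z=0
after  3: x0=0x59 x1=0x00 x2=0x59 x3=0x5f x4=0x5f x5=0x5f  N=0 Z=0
-- IRQ taken; context saved, return-PC = 4 --

FLAGS = (N=0, Z=0)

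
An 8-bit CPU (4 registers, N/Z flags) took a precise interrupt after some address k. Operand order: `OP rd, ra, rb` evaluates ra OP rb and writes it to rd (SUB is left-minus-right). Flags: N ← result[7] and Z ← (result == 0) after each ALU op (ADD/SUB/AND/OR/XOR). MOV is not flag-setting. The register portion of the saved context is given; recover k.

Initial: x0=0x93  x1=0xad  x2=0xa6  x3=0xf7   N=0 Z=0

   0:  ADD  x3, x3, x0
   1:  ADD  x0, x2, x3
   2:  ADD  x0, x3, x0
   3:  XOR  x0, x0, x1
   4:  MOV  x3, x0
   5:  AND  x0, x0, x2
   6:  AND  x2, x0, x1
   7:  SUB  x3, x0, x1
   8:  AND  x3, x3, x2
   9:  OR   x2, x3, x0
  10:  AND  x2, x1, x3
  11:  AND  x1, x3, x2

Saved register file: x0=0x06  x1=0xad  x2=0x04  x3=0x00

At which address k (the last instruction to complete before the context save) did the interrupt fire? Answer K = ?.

K = 8

after  0: x0=0x93 x1=0xad x2=0xa6 x3=0x8a  N=1 Z=0
after  1: x0=0x30 x1=0xad x2=0xa6 x3=0x8a  N=0 Z=0
after  2: x0=0xba x1=0xad x2=0xa6 x3=0x8a  N=1 Z=0
after  3: x0=0x17 x1=0xad x2=0xa6 x3=0x8a  N=0 Z=0
after  4: x0=0x17 x1=0xad x2=0xa6 x3=0x17  N=0 Z=0
after  5: x0=0x06 x1=0xad x2=0xa6 x3=0x17  N=0 Z=0
after  6: x0=0x06 x1=0xad x2=0x04 x3=0x17  N=0 Z=0
after  7: x0=0x06 x1=0xad x2=0x04 x3=0x59  N=0 Z=0
after  8: x0=0x06 x1=0xad x2=0x04 x3=0x00  N=0 Z=1
-- IRQ taken; context saved, return-PC = 9 --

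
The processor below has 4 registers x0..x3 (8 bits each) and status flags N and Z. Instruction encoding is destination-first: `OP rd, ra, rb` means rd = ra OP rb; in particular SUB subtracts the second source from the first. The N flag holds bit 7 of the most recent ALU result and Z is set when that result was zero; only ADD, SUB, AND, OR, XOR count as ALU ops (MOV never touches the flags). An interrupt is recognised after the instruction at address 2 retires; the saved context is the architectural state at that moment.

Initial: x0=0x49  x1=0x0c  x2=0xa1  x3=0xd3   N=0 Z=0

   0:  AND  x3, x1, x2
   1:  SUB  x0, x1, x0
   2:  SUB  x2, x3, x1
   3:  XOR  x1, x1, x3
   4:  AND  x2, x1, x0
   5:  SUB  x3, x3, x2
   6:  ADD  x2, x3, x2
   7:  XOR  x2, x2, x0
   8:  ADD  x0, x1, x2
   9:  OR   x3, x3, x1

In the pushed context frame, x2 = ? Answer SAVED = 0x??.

SAVED = 0xf4

after  0: x0=0x49 x1=0x0c x2=0xa1 x3=0x00  N=0 Z=1
after  1: x0=0xc3 x1=0x0c x2=0xa1 x3=0x00  N=1 Z=0
after  2: x0=0xc3 x1=0x0c x2=0xf4 x3=0x00  N=1 Z=0
-- IRQ taken; context saved, return-PC = 3 --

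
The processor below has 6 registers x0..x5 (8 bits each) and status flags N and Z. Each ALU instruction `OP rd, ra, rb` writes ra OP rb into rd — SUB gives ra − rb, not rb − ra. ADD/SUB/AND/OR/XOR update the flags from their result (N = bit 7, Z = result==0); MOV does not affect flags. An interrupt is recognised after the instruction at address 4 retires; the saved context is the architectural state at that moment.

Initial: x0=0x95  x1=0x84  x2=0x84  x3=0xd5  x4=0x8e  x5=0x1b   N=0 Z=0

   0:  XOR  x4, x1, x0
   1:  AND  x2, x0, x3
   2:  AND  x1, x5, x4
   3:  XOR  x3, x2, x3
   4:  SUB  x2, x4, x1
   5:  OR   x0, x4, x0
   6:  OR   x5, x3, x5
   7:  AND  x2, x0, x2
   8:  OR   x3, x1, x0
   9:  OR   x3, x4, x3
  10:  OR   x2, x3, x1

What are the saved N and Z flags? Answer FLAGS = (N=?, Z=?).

FLAGS = (N=0, Z=1)

after  0: x0=0x95 x1=0x84 x2=0x84 x3=0xd5 x4=0x11 x5=0x1b  N=0 Z=0
after  1: x0=0x95 x1=0x84 x2=0x95 x3=0xd5 x4=0x11 x5=0x1b  N=1 Z=0
after  2: x0=0x95 x1=0x11 x2=0x95 x3=0xd5 x4=0x11 x5=0x1b  N=0 Z=0
after  3: x0=0x95 x1=0x11 x2=0x95 x3=0x40 x4=0x11 x5=0x1b  N=0 Z=0
after  4: x0=0x95 x1=0x11 x2=0x00 x3=0x40 x4=0x11 x5=0x1b  N=0 Z=1
-- IRQ taken; context saved, return-PC = 5 --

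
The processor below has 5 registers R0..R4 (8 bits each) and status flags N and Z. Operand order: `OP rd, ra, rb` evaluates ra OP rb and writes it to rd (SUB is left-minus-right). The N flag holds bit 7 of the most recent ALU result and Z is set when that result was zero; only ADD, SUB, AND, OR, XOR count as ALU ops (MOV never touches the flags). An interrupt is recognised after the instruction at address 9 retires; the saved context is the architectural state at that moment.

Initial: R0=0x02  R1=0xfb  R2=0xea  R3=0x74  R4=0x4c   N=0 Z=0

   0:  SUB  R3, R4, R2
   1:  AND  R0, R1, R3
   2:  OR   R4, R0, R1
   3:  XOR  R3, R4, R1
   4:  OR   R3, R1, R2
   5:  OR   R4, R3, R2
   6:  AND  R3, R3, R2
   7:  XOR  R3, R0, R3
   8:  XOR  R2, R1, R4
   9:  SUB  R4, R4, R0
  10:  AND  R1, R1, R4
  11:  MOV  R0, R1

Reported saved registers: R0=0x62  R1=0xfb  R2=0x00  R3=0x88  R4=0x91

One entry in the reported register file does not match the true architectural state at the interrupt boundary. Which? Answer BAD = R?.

BAD = R4

after  0: R0=0x02 R1=0xfb R2=0xea R3=0x62 R4=0x4c  N=0 Z=0
after  1: R0=0x62 R1=0xfb R2=0xea R3=0x62 R4=0x4c  N=0 Z=0
after  2: R0=0x62 R1=0xfb R2=0xea R3=0x62 R4=0xfb  N=1 Z=0
after  3: R0=0x62 R1=0xfb R2=0xea R3=0x00 R4=0xfb  N=0 Z=1
after  4: R0=0x62 R1=0xfb R2=0xea R3=0xfb R4=0xfb  N=1 Z=0
after  5: R0=0x62 R1=0xfb R2=0xea R3=0xfb R4=0xfb  N=1 Z=0
after  6: R0=0x62 R1=0xfb R2=0xea R3=0xea R4=0xfb  N=1 Z=0
after  7: R0=0x62 R1=0xfb R2=0xea R3=0x88 R4=0xfb  N=1 Z=0
after  8: R0=0x62 R1=0xfb R2=0x00 R3=0x88 R4=0xfb  N=0 Z=1
after  9: R0=0x62 R1=0xfb R2=0x00 R3=0x88 R4=0x99  N=1 Z=0
-- IRQ taken; context saved, return-PC = 10 --
mismatch: R4: reported 0x91 vs actual 0x99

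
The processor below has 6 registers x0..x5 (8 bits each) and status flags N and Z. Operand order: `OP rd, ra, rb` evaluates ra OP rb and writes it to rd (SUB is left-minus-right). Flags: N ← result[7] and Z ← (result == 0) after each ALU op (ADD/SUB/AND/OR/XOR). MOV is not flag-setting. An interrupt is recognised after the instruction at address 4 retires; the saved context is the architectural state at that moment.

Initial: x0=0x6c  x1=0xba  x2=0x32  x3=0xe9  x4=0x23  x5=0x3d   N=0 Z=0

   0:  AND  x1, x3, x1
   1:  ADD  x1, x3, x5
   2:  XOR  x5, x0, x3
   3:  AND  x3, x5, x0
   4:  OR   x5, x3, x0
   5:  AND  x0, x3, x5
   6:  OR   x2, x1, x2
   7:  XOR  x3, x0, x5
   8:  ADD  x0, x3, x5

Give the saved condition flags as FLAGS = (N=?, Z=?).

FLAGS = (N=0, Z=0)

after  0: x0=0x6c x1=0xa8 x2=0x32 x3=0xe9 x4=0x23 x5=0x3d  N=1 Z=0
after  1: x0=0x6c x1=0x26 x2=0x32 x3=0xe9 x4=0x23 x5=0x3d  N=0 Z=0
after  2: x0=0x6c x1=0x26 x2=0x32 x3=0xe9 x4=0x23 x5=0x85  N=1 Z=0
after  3: x0=0x6c x1=0x26 x2=0x32 x3=0x04 x4=0x23 x5=0x85  N=0 Z=0
after  4: x0=0x6c x1=0x26 x2=0x32 x3=0x04 x4=0x23 x5=0x6c  N=0 Z=0
-- IRQ taken; context saved, return-PC = 5 --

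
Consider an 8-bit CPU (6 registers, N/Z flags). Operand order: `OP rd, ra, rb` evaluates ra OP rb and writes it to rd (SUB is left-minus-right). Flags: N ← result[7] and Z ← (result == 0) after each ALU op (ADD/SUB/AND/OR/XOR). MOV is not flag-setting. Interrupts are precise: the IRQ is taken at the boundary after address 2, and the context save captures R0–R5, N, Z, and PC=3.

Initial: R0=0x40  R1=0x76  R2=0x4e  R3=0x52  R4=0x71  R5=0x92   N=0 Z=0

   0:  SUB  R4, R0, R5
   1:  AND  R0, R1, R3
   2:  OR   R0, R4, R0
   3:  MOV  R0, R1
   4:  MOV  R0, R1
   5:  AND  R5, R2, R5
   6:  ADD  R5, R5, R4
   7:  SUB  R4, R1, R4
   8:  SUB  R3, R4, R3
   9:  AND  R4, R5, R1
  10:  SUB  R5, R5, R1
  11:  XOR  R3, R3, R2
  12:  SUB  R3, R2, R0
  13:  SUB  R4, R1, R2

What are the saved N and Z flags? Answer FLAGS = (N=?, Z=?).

FLAGS = (N=1, Z=0)

after  0: R0=0x40 R1=0x76 R2=0x4e R3=0x52 R4=0xae R5=0x92  N=1 Z=0
after  1: R0=0x52 R1=0x76 R2=0x4e R3=0x52 R4=0xae R5=0x92  N=0 Z=0
after  2: R0=0xfe R1=0x76 R2=0x4e R3=0x52 R4=0xae R5=0x92  N=1 Z=0
-- IRQ taken; context saved, return-PC = 3 --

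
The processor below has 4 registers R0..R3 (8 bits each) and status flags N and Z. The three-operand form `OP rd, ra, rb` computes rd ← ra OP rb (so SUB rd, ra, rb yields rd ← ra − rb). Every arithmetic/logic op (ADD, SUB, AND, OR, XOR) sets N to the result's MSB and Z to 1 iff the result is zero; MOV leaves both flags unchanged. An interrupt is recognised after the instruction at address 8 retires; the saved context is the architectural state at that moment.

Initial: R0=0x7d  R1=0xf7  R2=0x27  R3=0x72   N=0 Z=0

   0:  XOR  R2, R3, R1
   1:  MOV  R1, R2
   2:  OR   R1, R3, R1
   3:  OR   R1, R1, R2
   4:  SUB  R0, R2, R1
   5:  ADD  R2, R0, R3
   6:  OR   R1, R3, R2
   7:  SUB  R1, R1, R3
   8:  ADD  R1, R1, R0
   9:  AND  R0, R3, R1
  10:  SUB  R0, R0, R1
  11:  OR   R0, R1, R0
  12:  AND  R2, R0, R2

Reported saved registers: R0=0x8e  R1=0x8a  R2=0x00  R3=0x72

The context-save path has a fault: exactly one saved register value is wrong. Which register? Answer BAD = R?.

after  0: R0=0x7d R1=0xf7 R2=0x85 R3=0x72  N=1 Z=0
after  1: R0=0x7d R1=0x85 R2=0x85 R3=0x72  N=1 Z=0
after  2: R0=0x7d R1=0xf7 R2=0x85 R3=0x72  N=1 Z=0
after  3: R0=0x7d R1=0xf7 R2=0x85 R3=0x72  N=1 Z=0
after  4: R0=0x8e R1=0xf7 R2=0x85 R3=0x72  N=1 Z=0
after  5: R0=0x8e R1=0xf7 R2=0x00 R3=0x72  N=0 Z=1
after  6: R0=0x8e R1=0x72 R2=0x00 R3=0x72  N=0 Z=0
after  7: R0=0x8e R1=0x00 R2=0x00 R3=0x72  N=0 Z=1
after  8: R0=0x8e R1=0x8e R2=0x00 R3=0x72  N=1 Z=0
-- IRQ taken; context saved, return-PC = 9 --
mismatch: R1: reported 0x8a vs actual 0x8e

BAD = R1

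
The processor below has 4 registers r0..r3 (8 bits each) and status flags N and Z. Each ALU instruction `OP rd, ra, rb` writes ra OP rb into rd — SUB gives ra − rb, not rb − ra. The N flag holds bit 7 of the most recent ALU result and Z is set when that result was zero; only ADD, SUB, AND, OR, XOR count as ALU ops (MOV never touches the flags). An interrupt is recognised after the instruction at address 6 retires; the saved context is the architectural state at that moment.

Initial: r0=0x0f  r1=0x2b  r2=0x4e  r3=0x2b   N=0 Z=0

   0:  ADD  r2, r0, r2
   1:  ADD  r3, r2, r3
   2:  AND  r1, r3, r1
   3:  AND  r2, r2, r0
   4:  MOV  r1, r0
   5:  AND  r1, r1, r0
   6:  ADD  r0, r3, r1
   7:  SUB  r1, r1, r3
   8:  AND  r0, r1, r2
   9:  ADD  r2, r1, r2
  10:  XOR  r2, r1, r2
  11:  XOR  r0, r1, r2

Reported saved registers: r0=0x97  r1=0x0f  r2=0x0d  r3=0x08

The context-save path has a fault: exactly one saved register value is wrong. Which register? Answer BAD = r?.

BAD = r3

after  0: r0=0x0f r1=0x2b r2=0x5d r3=0x2b  N=0 Z=0
after  1: r0=0x0f r1=0x2b r2=0x5d r3=0x88  N=1 Z=0
after  2: r0=0x0f r1=0x08 r2=0x5d r3=0x88  N=0 Z=0
after  3: r0=0x0f r1=0x08 r2=0x0d r3=0x88  N=0 Z=0
after  4: r0=0x0f r1=0x0f r2=0x0d r3=0x88  N=0 Z=0
after  5: r0=0x0f r1=0x0f r2=0x0d r3=0x88  N=0 Z=0
after  6: r0=0x97 r1=0x0f r2=0x0d r3=0x88  N=1 Z=0
-- IRQ taken; context saved, return-PC = 7 --
mismatch: r3: reported 0x08 vs actual 0x88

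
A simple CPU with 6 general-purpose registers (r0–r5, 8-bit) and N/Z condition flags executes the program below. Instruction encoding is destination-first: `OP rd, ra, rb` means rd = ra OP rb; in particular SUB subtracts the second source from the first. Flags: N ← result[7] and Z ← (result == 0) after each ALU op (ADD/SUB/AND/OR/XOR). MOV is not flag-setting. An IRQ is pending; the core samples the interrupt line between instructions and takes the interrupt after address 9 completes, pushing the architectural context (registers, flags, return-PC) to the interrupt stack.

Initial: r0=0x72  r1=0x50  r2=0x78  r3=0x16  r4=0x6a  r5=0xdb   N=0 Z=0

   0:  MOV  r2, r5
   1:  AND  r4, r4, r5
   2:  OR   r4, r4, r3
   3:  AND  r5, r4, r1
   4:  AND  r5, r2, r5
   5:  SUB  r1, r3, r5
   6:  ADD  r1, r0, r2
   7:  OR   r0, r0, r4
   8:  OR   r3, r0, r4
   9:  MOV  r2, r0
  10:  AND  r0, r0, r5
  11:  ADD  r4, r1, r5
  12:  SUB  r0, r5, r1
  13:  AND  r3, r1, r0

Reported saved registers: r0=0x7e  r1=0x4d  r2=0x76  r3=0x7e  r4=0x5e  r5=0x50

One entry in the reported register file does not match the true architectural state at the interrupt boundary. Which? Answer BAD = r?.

BAD = r2

after  0: r0=0x72 r1=0x50 r2=0xdb r3=0x16 r4=0x6a r5=0xdb  N=0 Z=0
after  1: r0=0x72 r1=0x50 r2=0xdb r3=0x16 r4=0x4a r5=0xdb  N=0 Z=0
after  2: r0=0x72 r1=0x50 r2=0xdb r3=0x16 r4=0x5e r5=0xdb  N=0 Z=0
after  3: r0=0x72 r1=0x50 r2=0xdb r3=0x16 r4=0x5e r5=0x50  N=0 Z=0
after  4: r0=0x72 r1=0x50 r2=0xdb r3=0x16 r4=0x5e r5=0x50  N=0 Z=0
after  5: r0=0x72 r1=0xc6 r2=0xdb r3=0x16 r4=0x5e r5=0x50  N=1 Z=0
after  6: r0=0x72 r1=0x4d r2=0xdb r3=0x16 r4=0x5e r5=0x50  N=0 Z=0
after  7: r0=0x7e r1=0x4d r2=0xdb r3=0x16 r4=0x5e r5=0x50  N=0 Z=0
after  8: r0=0x7e r1=0x4d r2=0xdb r3=0x7e r4=0x5e r5=0x50  N=0 Z=0
after  9: r0=0x7e r1=0x4d r2=0x7e r3=0x7e r4=0x5e r5=0x50  N=0 Z=0
-- IRQ taken; context saved, return-PC = 10 --
mismatch: r2: reported 0x76 vs actual 0x7e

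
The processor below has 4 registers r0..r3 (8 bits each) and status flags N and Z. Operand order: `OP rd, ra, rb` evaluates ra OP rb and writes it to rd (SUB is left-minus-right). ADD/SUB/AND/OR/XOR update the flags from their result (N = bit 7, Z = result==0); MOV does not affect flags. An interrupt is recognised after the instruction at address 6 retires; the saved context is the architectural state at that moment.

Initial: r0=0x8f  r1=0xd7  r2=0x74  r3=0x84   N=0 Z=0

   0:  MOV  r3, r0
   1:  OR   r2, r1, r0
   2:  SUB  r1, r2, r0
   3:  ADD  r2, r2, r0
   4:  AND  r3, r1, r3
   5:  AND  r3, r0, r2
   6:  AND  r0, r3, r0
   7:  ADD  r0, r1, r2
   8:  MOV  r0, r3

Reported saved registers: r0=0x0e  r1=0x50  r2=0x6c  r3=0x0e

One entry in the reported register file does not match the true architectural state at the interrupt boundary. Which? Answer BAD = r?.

BAD = r2

after  0: r0=0x8f r1=0xd7 r2=0x74 r3=0x8f  N=0 Z=0
after  1: r0=0x8f r1=0xd7 r2=0xdf r3=0x8f  N=1 Z=0
after  2: r0=0x8f r1=0x50 r2=0xdf r3=0x8f  N=0 Z=0
after  3: r0=0x8f r1=0x50 r2=0x6e r3=0x8f  N=0 Z=0
after  4: r0=0x8f r1=0x50 r2=0x6e r3=0x00  N=0 Z=1
after  5: r0=0x8f r1=0x50 r2=0x6e r3=0x0e  N=0 Z=0
after  6: r0=0x0e r1=0x50 r2=0x6e r3=0x0e  N=0 Z=0
-- IRQ taken; context saved, return-PC = 7 --
mismatch: r2: reported 0x6c vs actual 0x6e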